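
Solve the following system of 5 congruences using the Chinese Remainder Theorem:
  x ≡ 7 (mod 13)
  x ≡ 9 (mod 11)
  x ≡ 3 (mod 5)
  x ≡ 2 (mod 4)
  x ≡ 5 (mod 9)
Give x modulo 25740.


Product of moduli M = 13 · 11 · 5 · 4 · 9 = 25740.
Merge one congruence at a time:
  Start: x ≡ 7 (mod 13).
  Combine with x ≡ 9 (mod 11); new modulus lcm = 143.
    Write x = 7 + 13·t and substitute into x ≡ 9 (mod 11): 13·t ≡ 9 − 7 = 2 (mod 11).
    Reduce coefficients mod 11: 2·t ≡ 2 (mod 11).
    The inverse of 2 mod 11 is 6 (since 2·6 = 12 = 1·11 + 1), so t ≡ 6·2 = 12 ≡ 1 (mod 11).
    Then x = 7 + 13·1 = 20, valid modulo lcm(13, 11) = 143: x ≡ 20 (mod 143).
  Combine with x ≡ 3 (mod 5); new modulus lcm = 715.
    Write x = 20 + 143·t and substitute into x ≡ 3 (mod 5): 143·t ≡ 3 − 20 = -17 (mod 5).
    Reduce coefficients mod 5: 3·t ≡ 3 (mod 5).
    The inverse of 3 mod 5 is 2 (since 3·2 = 6 = 1·5 + 1), so t ≡ 2·3 = 6 ≡ 1 (mod 5).
    Then x = 20 + 143·1 = 163, valid modulo lcm(143, 5) = 715: x ≡ 163 (mod 715).
  Combine with x ≡ 2 (mod 4); new modulus lcm = 2860.
    Write x = 163 + 715·t and substitute into x ≡ 2 (mod 4): 715·t ≡ 2 − 163 = -161 (mod 4).
    Reduce coefficients mod 4: 3·t ≡ 3 (mod 4).
    The inverse of 3 mod 4 is 3 (since 3·3 = 9 = 2·4 + 1), so t ≡ 3·3 = 9 ≡ 1 (mod 4).
    Then x = 163 + 715·1 = 878, valid modulo lcm(715, 4) = 2860: x ≡ 878 (mod 2860).
  Combine with x ≡ 5 (mod 9); new modulus lcm = 25740.
    Write x = 878 + 2860·t and substitute into x ≡ 5 (mod 9): 2860·t ≡ 5 − 878 = -873 (mod 9).
    Reduce coefficients mod 9: 7·t ≡ 0 (mod 9).
    The inverse of 7 mod 9 is 4 (since 7·4 = 28 = 3·9 + 1), so t ≡ 4·0 = 0 ≡ 0 (mod 9).
    Then x = 878 + 2860·0 = 878, valid modulo lcm(2860, 9) = 25740: x ≡ 878 (mod 25740).
Verify against each original: 878 mod 13 = 7, 878 mod 11 = 9, 878 mod 5 = 3, 878 mod 4 = 2, 878 mod 9 = 5.

x ≡ 878 (mod 25740).


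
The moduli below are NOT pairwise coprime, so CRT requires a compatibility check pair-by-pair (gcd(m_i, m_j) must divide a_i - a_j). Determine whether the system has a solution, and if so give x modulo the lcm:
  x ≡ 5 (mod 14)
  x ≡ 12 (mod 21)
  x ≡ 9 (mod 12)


Moduli 14, 21, 12 are not pairwise coprime, so CRT works modulo lcm(m_i) when all pairwise compatibility conditions hold.
Pairwise compatibility: gcd(m_i, m_j) must divide a_i - a_j for every pair.
Merge one congruence at a time:
  Start: x ≡ 5 (mod 14).
  Combine with x ≡ 12 (mod 21): gcd(14, 21) = 7; 12 - 5 = 7, which IS divisible by 7, so compatible.
    Write x = 5 + 14·t and substitute into x ≡ 12 (mod 21): 14·t ≡ 12 − 5 = 7 (mod 21).
    Divide the congruence (and modulus) by g = 7: 2·t ≡ 1 (mod 3).
    The inverse of 2 mod 3 is 2 (since 2·2 = 4 = 1·3 + 1), so t ≡ 2·1 = 2 ≡ 2 (mod 3).
    Then x = 5 + 14·2 = 33, valid modulo lcm(14, 21) = 42: x ≡ 33 (mod 42).
  Combine with x ≡ 9 (mod 12): gcd(42, 12) = 6; 9 - 33 = -24, which IS divisible by 6, so compatible.
    Write x = 33 + 42·t and substitute into x ≡ 9 (mod 12): 42·t ≡ 9 − 33 = -24 (mod 12).
    Divide the congruence (and modulus) by g = 6: 7·t ≡ -4 (mod 2).
    Reduce coefficients mod 2: 1·t ≡ 0 (mod 2).
    So t ≡ 0 (mod 2).
    Then x = 33 + 42·0 = 33, valid modulo lcm(42, 12) = 84: x ≡ 33 (mod 84).
Verify: 33 mod 14 = 5, 33 mod 21 = 12, 33 mod 12 = 9.

x ≡ 33 (mod 84).


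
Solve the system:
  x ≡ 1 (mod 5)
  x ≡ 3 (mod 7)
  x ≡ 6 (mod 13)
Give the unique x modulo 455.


Moduli 5, 7, 13 are pairwise coprime; by CRT there is a unique solution modulo M = 5 · 7 · 13 = 455.
Solve pairwise, accumulating the modulus:
  Start with x ≡ 1 (mod 5).
  Combine with x ≡ 3 (mod 7): since gcd(5, 7) = 1, we get a unique residue mod 35.
    Write x = 1 + 5·t and substitute into x ≡ 3 (mod 7): 5·t ≡ 3 − 1 = 2 (mod 7).
    The inverse of 5 mod 7 is 3 (since 5·3 = 15 = 2·7 + 1), so t ≡ 3·2 = 6 ≡ 6 (mod 7).
    Then x = 1 + 5·6 = 31, valid modulo lcm(5, 7) = 35: x ≡ 31 (mod 35).
  Combine with x ≡ 6 (mod 13): since gcd(35, 13) = 1, we get a unique residue mod 455.
    Write x = 31 + 35·t and substitute into x ≡ 6 (mod 13): 35·t ≡ 6 − 31 = -25 (mod 13).
    Reduce coefficients mod 13: 9·t ≡ 1 (mod 13).
    The inverse of 9 mod 13 is 3 (since 9·3 = 27 = 2·13 + 1), so t ≡ 3·1 = 3 ≡ 3 (mod 13).
    Then x = 31 + 35·3 = 136, valid modulo lcm(35, 13) = 455: x ≡ 136 (mod 455).
Verify: 136 mod 5 = 1 ✓, 136 mod 7 = 3 ✓, 136 mod 13 = 6 ✓.

x ≡ 136 (mod 455).


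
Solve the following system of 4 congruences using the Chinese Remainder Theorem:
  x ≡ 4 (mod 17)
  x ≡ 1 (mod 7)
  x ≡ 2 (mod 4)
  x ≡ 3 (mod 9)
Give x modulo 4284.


Product of moduli M = 17 · 7 · 4 · 9 = 4284.
Merge one congruence at a time:
  Start: x ≡ 4 (mod 17).
  Combine with x ≡ 1 (mod 7); new modulus lcm = 119.
    Write x = 4 + 17·t and substitute into x ≡ 1 (mod 7): 17·t ≡ 1 − 4 = -3 (mod 7).
    Reduce coefficients mod 7: 3·t ≡ 4 (mod 7).
    The inverse of 3 mod 7 is 5 (since 3·5 = 15 = 2·7 + 1), so t ≡ 5·4 = 20 ≡ 6 (mod 7).
    Then x = 4 + 17·6 = 106, valid modulo lcm(17, 7) = 119: x ≡ 106 (mod 119).
  Combine with x ≡ 2 (mod 4); new modulus lcm = 476.
    Write x = 106 + 119·t and substitute into x ≡ 2 (mod 4): 119·t ≡ 2 − 106 = -104 (mod 4).
    Reduce coefficients mod 4: 3·t ≡ 0 (mod 4).
    The inverse of 3 mod 4 is 3 (since 3·3 = 9 = 2·4 + 1), so t ≡ 3·0 = 0 ≡ 0 (mod 4).
    Then x = 106 + 119·0 = 106, valid modulo lcm(119, 4) = 476: x ≡ 106 (mod 476).
  Combine with x ≡ 3 (mod 9); new modulus lcm = 4284.
    Write x = 106 + 476·t and substitute into x ≡ 3 (mod 9): 476·t ≡ 3 − 106 = -103 (mod 9).
    Reduce coefficients mod 9: 8·t ≡ 5 (mod 9).
    The inverse of 8 mod 9 is 8 (since 8·8 = 64 = 7·9 + 1), so t ≡ 8·5 = 40 ≡ 4 (mod 9).
    Then x = 106 + 476·4 = 2010, valid modulo lcm(476, 9) = 4284: x ≡ 2010 (mod 4284).
Verify against each original: 2010 mod 17 = 4, 2010 mod 7 = 1, 2010 mod 4 = 2, 2010 mod 9 = 3.

x ≡ 2010 (mod 4284).


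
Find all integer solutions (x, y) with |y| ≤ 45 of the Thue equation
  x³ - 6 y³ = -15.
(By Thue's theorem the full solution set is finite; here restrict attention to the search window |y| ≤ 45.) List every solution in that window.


The equation is x³ - 6y³ = -15. For fixed y, x³ = 6·y³ − 15, so a solution requires the RHS to be a perfect cube.
Strategy: iterate y from -45 to 45, compute RHS = 6·y³ − 15, and check whether it is a (positive or negative) perfect cube.
Check small values of y:
  y = 0: RHS = -15 is not a perfect cube.
  y = 1: RHS = -9 is not a perfect cube.
  y = -1: RHS = -21 is not a perfect cube.
  y = 2: RHS = 33 is not a perfect cube.
  y = -2: RHS = -63 is not a perfect cube.
  y = 3: RHS = 147 is not a perfect cube.
  y = -3: RHS = -177 is not a perfect cube.
Continuing the search up to |y| = 45 finds no solutions either.
No (x, y) in the scanned range satisfies the equation.

No integer solutions with |y| ≤ 45.


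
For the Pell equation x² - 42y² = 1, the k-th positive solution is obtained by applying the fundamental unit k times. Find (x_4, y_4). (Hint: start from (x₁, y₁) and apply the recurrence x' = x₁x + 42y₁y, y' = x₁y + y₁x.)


Step 1: Find the fundamental solution (x₁, y₁) of x² - 42y² = 1.
  Expand √42 as a continued fraction. a₀ = ⌊√42⌋ = 6; iterate m_{k+1} = d_k·a_k − m_k, d_{k+1} = (42 − m_{k+1}²)/d_k, a_{k+1} = ⌊(a₀ + m_{k+1})/d_{k+1}⌋ (starting m₀ = 0, d₀ = 1), with convergents p_k = a_k·p_{k-1} + p_{k-2}, q_k = a_k·q_{k-1} + q_{k-2} (p₋₁ = 1, q₋₁ = 0):
  k = 0: a₀ = 6; p₀/q₀ = 6/1; p₀² − 42·q₀² = 36 − 42 = -6.
  k = 1: m = 6, d = 6, a = ⌊(6 + 6)/6⌋ = 2; p/q = (2·6 + 1)/(2·1 + 0) = 13/2; p² − 42·q² = 169 − 168 = 1.
  The first convergent with p² − 42·q² = 1 gives the fundamental solution (x₁, y₁) = (13, 2).
Step 2: Apply the recurrence (x_{n+1}, y_{n+1}) = (x₁x_n + 42y₁y_n, x₁y_n + y₁x_n) repeatedly.
  From (x_1, y_1) = (13, 2): x_2 = 13·13 + 42·2·2 = 337; y_2 = 13·2 + 2·13 = 52.
  From (x_2, y_2) = (337, 52): x_3 = 13·337 + 42·2·52 = 8749; y_3 = 13·52 + 2·337 = 1350.
  From (x_3, y_3) = (8749, 1350): x_4 = 13·8749 + 42·2·1350 = 227137; y_4 = 13·1350 + 2·8749 = 35048.
Step 3: Verify x_4² - 42·y_4² = 51591216769 - 51591216768 = 1 (should be 1). ✓

(x_1, y_1) = (13, 2); (x_4, y_4) = (227137, 35048).


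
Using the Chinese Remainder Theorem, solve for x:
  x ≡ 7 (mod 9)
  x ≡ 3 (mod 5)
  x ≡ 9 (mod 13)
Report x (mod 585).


Moduli 9, 5, 13 are pairwise coprime; by CRT there is a unique solution modulo M = 9 · 5 · 13 = 585.
Solve pairwise, accumulating the modulus:
  Start with x ≡ 7 (mod 9).
  Combine with x ≡ 3 (mod 5): since gcd(9, 5) = 1, we get a unique residue mod 45.
    Write x = 7 + 9·t and substitute into x ≡ 3 (mod 5): 9·t ≡ 3 − 7 = -4 (mod 5).
    Reduce coefficients mod 5: 4·t ≡ 1 (mod 5).
    The inverse of 4 mod 5 is 4 (since 4·4 = 16 = 3·5 + 1), so t ≡ 4·1 = 4 ≡ 4 (mod 5).
    Then x = 7 + 9·4 = 43, valid modulo lcm(9, 5) = 45: x ≡ 43 (mod 45).
  Combine with x ≡ 9 (mod 13): since gcd(45, 13) = 1, we get a unique residue mod 585.
    Write x = 43 + 45·t and substitute into x ≡ 9 (mod 13): 45·t ≡ 9 − 43 = -34 (mod 13).
    Reduce coefficients mod 13: 6·t ≡ 5 (mod 13).
    The inverse of 6 mod 13 is 11 (since 6·11 = 66 = 5·13 + 1), so t ≡ 11·5 = 55 ≡ 3 (mod 13).
    Then x = 43 + 45·3 = 178, valid modulo lcm(45, 13) = 585: x ≡ 178 (mod 585).
Verify: 178 mod 9 = 7 ✓, 178 mod 5 = 3 ✓, 178 mod 13 = 9 ✓.

x ≡ 178 (mod 585).


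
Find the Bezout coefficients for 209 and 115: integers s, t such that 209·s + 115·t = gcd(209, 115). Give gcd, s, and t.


Euclidean algorithm on (209, 115) — divide until remainder is 0:
  209 = 1 · 115 + 94
  115 = 1 · 94 + 21
  94 = 4 · 21 + 10
  21 = 2 · 10 + 1
  10 = 10 · 1 + 0
gcd(209, 115) = 1.
Track Bezout coefficients alongside the remainders: start with r₀ = 209 = a·1 + b·0 (s = 1, t = 0) and r₁ = 115 = a·0 + b·1 (s = 0, t = 1); each new remainder r_{k+1} = r_{k-1} − q_k·r_k inherits s_{k+1} = s_{k-1} − q_k·s_k, t_{k+1} = t_{k-1} − q_k·t_k, so r_k = a·s_k + b·t_k at every step:
  q = 1: r = 94, s = 1 − 1·0 = 1, t = 0 − 1·1 = -1  (check: 209·1 + 115·(-1) = 94)
  q = 1: r = 21, s = 0 − 1·1 = -1, t = 1 − 1·(-1) = 2  (check: 209·(-1) + 115·2 = 21)
  q = 4: r = 10, s = 1 − 4·(-1) = 5, t = -1 − 4·2 = -9  (check: 209·5 + 115·(-9) = 10)
  q = 2: r = 1, s = -1 − 2·5 = -11, t = 2 − 2·(-9) = 20  (check: 209·(-11) + 115·20 = 1)
The row with r = 1 (the gcd) gives the Bezout coefficients s = -11, t = 20.
Result: 209 · (-11) + 115 · (20) = 1.

gcd(209, 115) = 1; s = -11, t = 20 (check: 209·(-11) + 115·20 = 1).


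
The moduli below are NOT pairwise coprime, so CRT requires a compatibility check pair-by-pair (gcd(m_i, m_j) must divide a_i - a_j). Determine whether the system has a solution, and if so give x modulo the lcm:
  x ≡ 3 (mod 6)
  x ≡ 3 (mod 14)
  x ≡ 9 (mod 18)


Moduli 6, 14, 18 are not pairwise coprime, so CRT works modulo lcm(m_i) when all pairwise compatibility conditions hold.
Pairwise compatibility: gcd(m_i, m_j) must divide a_i - a_j for every pair.
Merge one congruence at a time:
  Start: x ≡ 3 (mod 6).
  Combine with x ≡ 3 (mod 14): gcd(6, 14) = 2; 3 - 3 = 0, which IS divisible by 2, so compatible.
    Write x = 3 + 6·t and substitute into x ≡ 3 (mod 14): 6·t ≡ 3 − 3 = 0 (mod 14).
    Divide the congruence (and modulus) by g = 2: 3·t ≡ 0 (mod 7).
    The inverse of 3 mod 7 is 5 (since 3·5 = 15 = 2·7 + 1), so t ≡ 5·0 = 0 ≡ 0 (mod 7).
    Then x = 3 + 6·0 = 3, valid modulo lcm(6, 14) = 42: x ≡ 3 (mod 42).
  Combine with x ≡ 9 (mod 18): gcd(42, 18) = 6; 9 - 3 = 6, which IS divisible by 6, so compatible.
    Write x = 3 + 42·t and substitute into x ≡ 9 (mod 18): 42·t ≡ 9 − 3 = 6 (mod 18).
    Divide the congruence (and modulus) by g = 6: 7·t ≡ 1 (mod 3).
    Reduce coefficients mod 3: 1·t ≡ 1 (mod 3).
    So t ≡ 1 (mod 3).
    Then x = 3 + 42·1 = 45, valid modulo lcm(42, 18) = 126: x ≡ 45 (mod 126).
Verify: 45 mod 6 = 3, 45 mod 14 = 3, 45 mod 18 = 9.

x ≡ 45 (mod 126).


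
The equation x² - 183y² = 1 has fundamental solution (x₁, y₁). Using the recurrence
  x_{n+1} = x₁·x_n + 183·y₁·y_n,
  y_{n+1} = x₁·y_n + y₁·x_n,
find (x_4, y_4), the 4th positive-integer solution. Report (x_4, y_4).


Step 1: Find the fundamental solution (x₁, y₁) of x² - 183y² = 1.
  Expand √183 as a continued fraction. a₀ = ⌊√183⌋ = 13; iterate m_{k+1} = d_k·a_k − m_k, d_{k+1} = (183 − m_{k+1}²)/d_k, a_{k+1} = ⌊(a₀ + m_{k+1})/d_{k+1}⌋ (starting m₀ = 0, d₀ = 1), with convergents p_k = a_k·p_{k-1} + p_{k-2}, q_k = a_k·q_{k-1} + q_{k-2} (p₋₁ = 1, q₋₁ = 0):
  k = 0: a₀ = 13; p₀/q₀ = 13/1; p₀² − 183·q₀² = 169 − 183 = -14.
  k = 1: m = 13, d = 14, a = ⌊(13 + 13)/14⌋ = 1; p/q = (1·13 + 1)/(1·1 + 0) = 14/1; p² − 183·q² = 196 − 183 = 13.
  k = 2: m = 1, d = 13, a = ⌊(13 + 1)/13⌋ = 1; p/q = (1·14 + 13)/(1·1 + 1) = 27/2; p² − 183·q² = 729 − 732 = -3.
  k = 3: m = 12, d = 3, a = ⌊(13 + 12)/3⌋ = 8; p/q = (8·27 + 14)/(8·2 + 1) = 230/17; p² − 183·q² = 52900 − 52887 = 13.
  k = 4: m = 12, d = 13, a = ⌊(13 + 12)/13⌋ = 1; p/q = (1·230 + 27)/(1·17 + 2) = 257/19; p² − 183·q² = 66049 − 66063 = -14.
  k = 5: m = 1, d = 14, a = ⌊(13 + 1)/14⌋ = 1; p/q = (1·257 + 230)/(1·19 + 17) = 487/36; p² − 183·q² = 237169 − 237168 = 1.
  The first convergent with p² − 183·q² = 1 gives the fundamental solution (x₁, y₁) = (487, 36).
Step 2: Apply the recurrence (x_{n+1}, y_{n+1}) = (x₁x_n + 183y₁y_n, x₁y_n + y₁x_n) repeatedly.
  From (x_1, y_1) = (487, 36): x_2 = 487·487 + 183·36·36 = 474337; y_2 = 487·36 + 36·487 = 35064.
  From (x_2, y_2) = (474337, 35064): x_3 = 487·474337 + 183·36·35064 = 462003751; y_3 = 487·35064 + 36·474337 = 34152300.
  From (x_3, y_3) = (462003751, 34152300): x_4 = 487·462003751 + 183·36·34152300 = 449991179137; y_4 = 487·34152300 + 36·462003751 = 33264305136.
Step 3: Verify x_4² - 183·y_4² = 202492061301107624064769 - 202492061301107624064768 = 1 (should be 1). ✓

(x_1, y_1) = (487, 36); (x_4, y_4) = (449991179137, 33264305136).


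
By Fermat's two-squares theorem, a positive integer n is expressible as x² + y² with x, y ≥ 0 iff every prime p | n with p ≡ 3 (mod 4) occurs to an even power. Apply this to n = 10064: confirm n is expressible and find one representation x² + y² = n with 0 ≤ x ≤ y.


Step 1: Factor n = 10064 = 2^4 · 17 · 37.
Step 2: Check the mod-4 condition on each prime factor: 2 = 2 (special); 17 ≡ 1 (mod 4), exponent 1; 37 ≡ 1 (mod 4), exponent 1.
All primes ≡ 3 (mod 4) appear to even exponent (or don't appear), so by the two-squares theorem n IS expressible as a sum of two squares.
Step 3: Build a representation. Group n = k² · m with k = 4 and m = 17 · 37 = 629 (a product of primes ≡ 1 (mod 4)); a representation of m scales to one of n via (k·x)² + (k·y)² = k²(x² + y²). Each prime p ≡ 1 (mod 4) is itself a sum of two squares; find a² by testing p − a² for a perfect square:
  17: 17 − 1² = 16 = 4² ⇒ 17 = 1² + 4².
  37: 37 − 1² = 36 = 6² ⇒ 37 = 1² + 6².
  Combine using the Brahmagupta–Fibonacci identity (a² + b²)(c² + d²) = (ac − bd)² + (ad + bc)² = (ac + bd)² + (ad − bc)²:
  17 · 37 = 629: from (1² + 4²)(1² + 6²), take (1·1 − 4·6, 1·6 + 4·1) = (1 − 24, 6 + 4) = (-23, 10); dropping signs (only squares matter) gives (23, 10); check 23² + 10² = 529 + 100 = 629 ✓.
  Scale by k = 4: (4·23, 4·10) = (92, 40).
Step 4: Order so x ≤ y and verify: 40² + 92² = 1600 + 8464 = 10064 = n. ✓

n = 10064 = 40² + 92² (one valid representation with x ≤ y).


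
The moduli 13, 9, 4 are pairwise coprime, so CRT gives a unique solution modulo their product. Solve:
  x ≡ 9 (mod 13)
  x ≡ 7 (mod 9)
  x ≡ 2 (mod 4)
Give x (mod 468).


Moduli 13, 9, 4 are pairwise coprime; by CRT there is a unique solution modulo M = 13 · 9 · 4 = 468.
Solve pairwise, accumulating the modulus:
  Start with x ≡ 9 (mod 13).
  Combine with x ≡ 7 (mod 9): since gcd(13, 9) = 1, we get a unique residue mod 117.
    Write x = 9 + 13·t and substitute into x ≡ 7 (mod 9): 13·t ≡ 7 − 9 = -2 (mod 9).
    Reduce coefficients mod 9: 4·t ≡ 7 (mod 9).
    The inverse of 4 mod 9 is 7 (since 4·7 = 28 = 3·9 + 1), so t ≡ 7·7 = 49 ≡ 4 (mod 9).
    Then x = 9 + 13·4 = 61, valid modulo lcm(13, 9) = 117: x ≡ 61 (mod 117).
  Combine with x ≡ 2 (mod 4): since gcd(117, 4) = 1, we get a unique residue mod 468.
    Write x = 61 + 117·t and substitute into x ≡ 2 (mod 4): 117·t ≡ 2 − 61 = -59 (mod 4).
    Reduce coefficients mod 4: 1·t ≡ 1 (mod 4).
    So t ≡ 1 (mod 4).
    Then x = 61 + 117·1 = 178, valid modulo lcm(117, 4) = 468: x ≡ 178 (mod 468).
Verify: 178 mod 13 = 9 ✓, 178 mod 9 = 7 ✓, 178 mod 4 = 2 ✓.

x ≡ 178 (mod 468).


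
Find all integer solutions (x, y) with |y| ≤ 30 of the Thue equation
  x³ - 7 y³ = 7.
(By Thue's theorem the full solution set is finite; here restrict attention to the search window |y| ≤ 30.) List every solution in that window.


The equation is x³ - 7y³ = 7. For fixed y, x³ = 7·y³ + 7, so a solution requires the RHS to be a perfect cube.
Strategy: iterate y from -30 to 30, compute RHS = 7·y³ + 7, and check whether it is a (positive or negative) perfect cube.
Check small values of y:
  y = 0: RHS = 7 is not a perfect cube.
  y = 1: RHS = 14 is not a perfect cube.
  y = -1: RHS = 0 = (0)³ ⇒ x = 0 works.
  y = 2: RHS = 63 is not a perfect cube.
  y = -2: RHS = -49 is not a perfect cube.
  y = 3: RHS = 196 is not a perfect cube.
  y = -3: RHS = -182 is not a perfect cube.
Continuing the search up to |y| = 30 finds no further solutions beyond those listed.
Collected solutions: (0, -1).

Solutions (with |y| ≤ 30): (0, -1).


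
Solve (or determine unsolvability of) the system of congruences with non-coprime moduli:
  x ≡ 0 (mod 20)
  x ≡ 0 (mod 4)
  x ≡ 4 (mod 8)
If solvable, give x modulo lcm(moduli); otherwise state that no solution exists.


Moduli 20, 4, 8 are not pairwise coprime, so CRT works modulo lcm(m_i) when all pairwise compatibility conditions hold.
Pairwise compatibility: gcd(m_i, m_j) must divide a_i - a_j for every pair.
Merge one congruence at a time:
  Start: x ≡ 0 (mod 20).
  Combine with x ≡ 0 (mod 4): gcd(20, 4) = 4; 0 - 0 = 0, which IS divisible by 4, so compatible.
    Write x = 0 + 20·t and substitute into x ≡ 0 (mod 4): 20·t ≡ 0 − 0 = 0 (mod 4).
    Divide the congruence (and modulus) by g = 4: 5·t ≡ 0 (mod 1).
    Modulo 1 every t works; take t = 0.
    Then x = 0 + 20·0 = 0, valid modulo lcm(20, 4) = 20: x ≡ 0 (mod 20).
  Combine with x ≡ 4 (mod 8): gcd(20, 8) = 4; 4 - 0 = 4, which IS divisible by 4, so compatible.
    Write x = 0 + 20·t and substitute into x ≡ 4 (mod 8): 20·t ≡ 4 − 0 = 4 (mod 8).
    Divide the congruence (and modulus) by g = 4: 5·t ≡ 1 (mod 2).
    Reduce coefficients mod 2: 1·t ≡ 1 (mod 2).
    So t ≡ 1 (mod 2).
    Then x = 0 + 20·1 = 20, valid modulo lcm(20, 8) = 40: x ≡ 20 (mod 40).
Verify: 20 mod 20 = 0, 20 mod 4 = 0, 20 mod 8 = 4.

x ≡ 20 (mod 40).


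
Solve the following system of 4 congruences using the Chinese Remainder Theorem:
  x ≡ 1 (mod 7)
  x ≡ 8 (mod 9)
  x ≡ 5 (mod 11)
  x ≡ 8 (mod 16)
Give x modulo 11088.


Product of moduli M = 7 · 9 · 11 · 16 = 11088.
Merge one congruence at a time:
  Start: x ≡ 1 (mod 7).
  Combine with x ≡ 8 (mod 9); new modulus lcm = 63.
    Write x = 1 + 7·t and substitute into x ≡ 8 (mod 9): 7·t ≡ 8 − 1 = 7 (mod 9).
    The inverse of 7 mod 9 is 4 (since 7·4 = 28 = 3·9 + 1), so t ≡ 4·7 = 28 ≡ 1 (mod 9).
    Then x = 1 + 7·1 = 8, valid modulo lcm(7, 9) = 63: x ≡ 8 (mod 63).
  Combine with x ≡ 5 (mod 11); new modulus lcm = 693.
    Write x = 8 + 63·t and substitute into x ≡ 5 (mod 11): 63·t ≡ 5 − 8 = -3 (mod 11).
    Reduce coefficients mod 11: 8·t ≡ 8 (mod 11).
    The inverse of 8 mod 11 is 7 (since 8·7 = 56 = 5·11 + 1), so t ≡ 7·8 = 56 ≡ 1 (mod 11).
    Then x = 8 + 63·1 = 71, valid modulo lcm(63, 11) = 693: x ≡ 71 (mod 693).
  Combine with x ≡ 8 (mod 16); new modulus lcm = 11088.
    Write x = 71 + 693·t and substitute into x ≡ 8 (mod 16): 693·t ≡ 8 − 71 = -63 (mod 16).
    Reduce coefficients mod 16: 5·t ≡ 1 (mod 16).
    The inverse of 5 mod 16 is 13 (since 5·13 = 65 = 4·16 + 1), so t ≡ 13·1 = 13 ≡ 13 (mod 16).
    Then x = 71 + 693·13 = 9080, valid modulo lcm(693, 16) = 11088: x ≡ 9080 (mod 11088).
Verify against each original: 9080 mod 7 = 1, 9080 mod 9 = 8, 9080 mod 11 = 5, 9080 mod 16 = 8.

x ≡ 9080 (mod 11088).


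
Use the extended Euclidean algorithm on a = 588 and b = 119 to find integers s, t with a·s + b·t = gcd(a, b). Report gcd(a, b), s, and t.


Euclidean algorithm on (588, 119) — divide until remainder is 0:
  588 = 4 · 119 + 112
  119 = 1 · 112 + 7
  112 = 16 · 7 + 0
gcd(588, 119) = 7.
Track Bezout coefficients alongside the remainders: start with r₀ = 588 = a·1 + b·0 (s = 1, t = 0) and r₁ = 119 = a·0 + b·1 (s = 0, t = 1); each new remainder r_{k+1} = r_{k-1} − q_k·r_k inherits s_{k+1} = s_{k-1} − q_k·s_k, t_{k+1} = t_{k-1} − q_k·t_k, so r_k = a·s_k + b·t_k at every step:
  q = 4: r = 112, s = 1 − 4·0 = 1, t = 0 − 4·1 = -4  (check: 588·1 + 119·(-4) = 112)
  q = 1: r = 7, s = 0 − 1·1 = -1, t = 1 − 1·(-4) = 5  (check: 588·(-1) + 119·5 = 7)
The row with r = 7 (the gcd) gives the Bezout coefficients s = -1, t = 5.
Result: 588 · (-1) + 119 · (5) = 7.

gcd(588, 119) = 7; s = -1, t = 5 (check: 588·(-1) + 119·5 = 7).


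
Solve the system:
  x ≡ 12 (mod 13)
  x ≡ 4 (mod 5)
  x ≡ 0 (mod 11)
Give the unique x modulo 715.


Moduli 13, 5, 11 are pairwise coprime; by CRT there is a unique solution modulo M = 13 · 5 · 11 = 715.
Solve pairwise, accumulating the modulus:
  Start with x ≡ 12 (mod 13).
  Combine with x ≡ 4 (mod 5): since gcd(13, 5) = 1, we get a unique residue mod 65.
    Write x = 12 + 13·t and substitute into x ≡ 4 (mod 5): 13·t ≡ 4 − 12 = -8 (mod 5).
    Reduce coefficients mod 5: 3·t ≡ 2 (mod 5).
    The inverse of 3 mod 5 is 2 (since 3·2 = 6 = 1·5 + 1), so t ≡ 2·2 = 4 ≡ 4 (mod 5).
    Then x = 12 + 13·4 = 64, valid modulo lcm(13, 5) = 65: x ≡ 64 (mod 65).
  Combine with x ≡ 0 (mod 11): since gcd(65, 11) = 1, we get a unique residue mod 715.
    Write x = 64 + 65·t and substitute into x ≡ 0 (mod 11): 65·t ≡ 0 − 64 = -64 (mod 11).
    Reduce coefficients mod 11: 10·t ≡ 2 (mod 11).
    The inverse of 10 mod 11 is 10 (since 10·10 = 100 = 9·11 + 1), so t ≡ 10·2 = 20 ≡ 9 (mod 11).
    Then x = 64 + 65·9 = 649, valid modulo lcm(65, 11) = 715: x ≡ 649 (mod 715).
Verify: 649 mod 13 = 12 ✓, 649 mod 5 = 4 ✓, 649 mod 11 = 0 ✓.

x ≡ 649 (mod 715).


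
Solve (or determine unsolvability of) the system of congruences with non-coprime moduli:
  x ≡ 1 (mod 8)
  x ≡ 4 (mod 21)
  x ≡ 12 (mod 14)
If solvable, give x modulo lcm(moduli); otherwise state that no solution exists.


Moduli 8, 21, 14 are not pairwise coprime, so CRT works modulo lcm(m_i) when all pairwise compatibility conditions hold.
Pairwise compatibility: gcd(m_i, m_j) must divide a_i - a_j for every pair.
Merge one congruence at a time:
  Start: x ≡ 1 (mod 8).
  Combine with x ≡ 4 (mod 21): gcd(8, 21) = 1; 4 - 1 = 3, which IS divisible by 1, so compatible.
    Write x = 1 + 8·t and substitute into x ≡ 4 (mod 21): 8·t ≡ 4 − 1 = 3 (mod 21).
    The inverse of 8 mod 21 is 8 (since 8·8 = 64 = 3·21 + 1), so t ≡ 8·3 = 24 ≡ 3 (mod 21).
    Then x = 1 + 8·3 = 25, valid modulo lcm(8, 21) = 168: x ≡ 25 (mod 168).
  Combine with x ≡ 12 (mod 14): gcd(168, 14) = 14, and 12 - 25 = -13 is NOT divisible by 14.
    ⇒ system is inconsistent (no integer solution).

No solution (the system is inconsistent).


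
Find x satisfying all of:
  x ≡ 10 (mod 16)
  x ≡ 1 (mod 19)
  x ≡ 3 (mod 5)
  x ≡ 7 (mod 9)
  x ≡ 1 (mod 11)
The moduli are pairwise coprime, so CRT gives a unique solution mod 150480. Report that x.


Product of moduli M = 16 · 19 · 5 · 9 · 11 = 150480.
Merge one congruence at a time:
  Start: x ≡ 10 (mod 16).
  Combine with x ≡ 1 (mod 19); new modulus lcm = 304.
    Write x = 10 + 16·t and substitute into x ≡ 1 (mod 19): 16·t ≡ 1 − 10 = -9 (mod 19).
    Reduce coefficients mod 19: 16·t ≡ 10 (mod 19).
    The inverse of 16 mod 19 is 6 (since 16·6 = 96 = 5·19 + 1), so t ≡ 6·10 = 60 ≡ 3 (mod 19).
    Then x = 10 + 16·3 = 58, valid modulo lcm(16, 19) = 304: x ≡ 58 (mod 304).
  Combine with x ≡ 3 (mod 5); new modulus lcm = 1520.
    Write x = 58 + 304·t and substitute into x ≡ 3 (mod 5): 304·t ≡ 3 − 58 = -55 (mod 5).
    Reduce coefficients mod 5: 4·t ≡ 0 (mod 5).
    The inverse of 4 mod 5 is 4 (since 4·4 = 16 = 3·5 + 1), so t ≡ 4·0 = 0 ≡ 0 (mod 5).
    Then x = 58 + 304·0 = 58, valid modulo lcm(304, 5) = 1520: x ≡ 58 (mod 1520).
  Combine with x ≡ 7 (mod 9); new modulus lcm = 13680.
    Write x = 58 + 1520·t and substitute into x ≡ 7 (mod 9): 1520·t ≡ 7 − 58 = -51 (mod 9).
    Reduce coefficients mod 9: 8·t ≡ 3 (mod 9).
    The inverse of 8 mod 9 is 8 (since 8·8 = 64 = 7·9 + 1), so t ≡ 8·3 = 24 ≡ 6 (mod 9).
    Then x = 58 + 1520·6 = 9178, valid modulo lcm(1520, 9) = 13680: x ≡ 9178 (mod 13680).
  Combine with x ≡ 1 (mod 11); new modulus lcm = 150480.
    Write x = 9178 + 13680·t and substitute into x ≡ 1 (mod 11): 13680·t ≡ 1 − 9178 = -9177 (mod 11).
    Reduce coefficients mod 11: 7·t ≡ 8 (mod 11).
    The inverse of 7 mod 11 is 8 (since 7·8 = 56 = 5·11 + 1), so t ≡ 8·8 = 64 ≡ 9 (mod 11).
    Then x = 9178 + 13680·9 = 132298, valid modulo lcm(13680, 11) = 150480: x ≡ 132298 (mod 150480).
Verify against each original: 132298 mod 16 = 10, 132298 mod 19 = 1, 132298 mod 5 = 3, 132298 mod 9 = 7, 132298 mod 11 = 1.

x ≡ 132298 (mod 150480).


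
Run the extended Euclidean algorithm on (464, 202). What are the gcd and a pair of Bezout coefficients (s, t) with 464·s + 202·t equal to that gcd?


Euclidean algorithm on (464, 202) — divide until remainder is 0:
  464 = 2 · 202 + 60
  202 = 3 · 60 + 22
  60 = 2 · 22 + 16
  22 = 1 · 16 + 6
  16 = 2 · 6 + 4
  6 = 1 · 4 + 2
  4 = 2 · 2 + 0
gcd(464, 202) = 2.
Track Bezout coefficients alongside the remainders: start with r₀ = 464 = a·1 + b·0 (s = 1, t = 0) and r₁ = 202 = a·0 + b·1 (s = 0, t = 1); each new remainder r_{k+1} = r_{k-1} − q_k·r_k inherits s_{k+1} = s_{k-1} − q_k·s_k, t_{k+1} = t_{k-1} − q_k·t_k, so r_k = a·s_k + b·t_k at every step:
  q = 2: r = 60, s = 1 − 2·0 = 1, t = 0 − 2·1 = -2  (check: 464·1 + 202·(-2) = 60)
  q = 3: r = 22, s = 0 − 3·1 = -3, t = 1 − 3·(-2) = 7  (check: 464·(-3) + 202·7 = 22)
  q = 2: r = 16, s = 1 − 2·(-3) = 7, t = -2 − 2·7 = -16  (check: 464·7 + 202·(-16) = 16)
  q = 1: r = 6, s = -3 − 1·7 = -10, t = 7 − 1·(-16) = 23  (check: 464·(-10) + 202·23 = 6)
  q = 2: r = 4, s = 7 − 2·(-10) = 27, t = -16 − 2·23 = -62  (check: 464·27 + 202·(-62) = 4)
  q = 1: r = 2, s = -10 − 1·27 = -37, t = 23 − 1·(-62) = 85  (check: 464·(-37) + 202·85 = 2)
The row with r = 2 (the gcd) gives the Bezout coefficients s = -37, t = 85.
Result: 464 · (-37) + 202 · (85) = 2.

gcd(464, 202) = 2; s = -37, t = 85 (check: 464·(-37) + 202·85 = 2).


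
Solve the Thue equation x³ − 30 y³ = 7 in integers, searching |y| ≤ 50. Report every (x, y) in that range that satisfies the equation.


The equation is x³ - 30y³ = 7. For fixed y, x³ = 30·y³ + 7, so a solution requires the RHS to be a perfect cube.
Strategy: iterate y from -50 to 50, compute RHS = 30·y³ + 7, and check whether it is a (positive or negative) perfect cube.
Check small values of y:
  y = 0: RHS = 7 is not a perfect cube.
  y = 1: RHS = 37 is not a perfect cube.
  y = -1: RHS = -23 is not a perfect cube.
  y = 2: RHS = 247 is not a perfect cube.
  y = -2: RHS = -233 is not a perfect cube.
  y = 3: RHS = 817 is not a perfect cube.
  y = -3: RHS = -803 is not a perfect cube.
Continuing the search up to |y| = 50 finds no solutions either.
No (x, y) in the scanned range satisfies the equation.

No integer solutions with |y| ≤ 50.


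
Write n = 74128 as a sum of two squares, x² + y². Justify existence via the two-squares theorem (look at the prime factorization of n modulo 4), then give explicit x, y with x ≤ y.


Step 1: Factor n = 74128 = 2^4 · 41 · 113.
Step 2: Check the mod-4 condition on each prime factor: 2 = 2 (special); 41 ≡ 1 (mod 4), exponent 1; 113 ≡ 1 (mod 4), exponent 1.
All primes ≡ 3 (mod 4) appear to even exponent (or don't appear), so by the two-squares theorem n IS expressible as a sum of two squares.
Step 3: Build a representation. Group n = k² · m with k = 4 and m = 41 · 113 = 4633 (a product of primes ≡ 1 (mod 4)); a representation of m scales to one of n via (k·x)² + (k·y)² = k²(x² + y²). Each prime p ≡ 1 (mod 4) is itself a sum of two squares; find a² by testing p − a² for a perfect square:
  41: 41 − 1² = 40, 41 − 2² = 37, 41 − 3² = 32, 41 − 4² = 25 = 5² ⇒ 41 = 4² + 5².
  113: 113 − 1² = 112, 113 − 2² = 109, 113 − 3² = 104, 113 − 4² = 97, 113 − 5² = 88, 113 − 6² = 77, 113 − 7² = 64 = 8² ⇒ 113 = 7² + 8².
  Combine using the Brahmagupta–Fibonacci identity (a² + b²)(c² + d²) = (ac − bd)² + (ad + bc)² = (ac + bd)² + (ad − bc)²:
  41 · 113 = 4633: from (4² + 5²)(7² + 8²), take (4·7 − 5·8, 4·8 + 5·7) = (28 − 40, 32 + 35) = (-12, 67); dropping signs (only squares matter) gives (12, 67); check 12² + 67² = 144 + 4489 = 4633 ✓.
  Scale by k = 4: (4·12, 4·67) = (48, 268).
Step 4: Order so x ≤ y and verify: 48² + 268² = 2304 + 71824 = 74128 = n. ✓

n = 74128 = 48² + 268² (one valid representation with x ≤ y).


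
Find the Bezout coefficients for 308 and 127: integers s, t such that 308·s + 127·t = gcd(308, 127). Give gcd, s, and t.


Euclidean algorithm on (308, 127) — divide until remainder is 0:
  308 = 2 · 127 + 54
  127 = 2 · 54 + 19
  54 = 2 · 19 + 16
  19 = 1 · 16 + 3
  16 = 5 · 3 + 1
  3 = 3 · 1 + 0
gcd(308, 127) = 1.
Track Bezout coefficients alongside the remainders: start with r₀ = 308 = a·1 + b·0 (s = 1, t = 0) and r₁ = 127 = a·0 + b·1 (s = 0, t = 1); each new remainder r_{k+1} = r_{k-1} − q_k·r_k inherits s_{k+1} = s_{k-1} − q_k·s_k, t_{k+1} = t_{k-1} − q_k·t_k, so r_k = a·s_k + b·t_k at every step:
  q = 2: r = 54, s = 1 − 2·0 = 1, t = 0 − 2·1 = -2  (check: 308·1 + 127·(-2) = 54)
  q = 2: r = 19, s = 0 − 2·1 = -2, t = 1 − 2·(-2) = 5  (check: 308·(-2) + 127·5 = 19)
  q = 2: r = 16, s = 1 − 2·(-2) = 5, t = -2 − 2·5 = -12  (check: 308·5 + 127·(-12) = 16)
  q = 1: r = 3, s = -2 − 1·5 = -7, t = 5 − 1·(-12) = 17  (check: 308·(-7) + 127·17 = 3)
  q = 5: r = 1, s = 5 − 5·(-7) = 40, t = -12 − 5·17 = -97  (check: 308·40 + 127·(-97) = 1)
The row with r = 1 (the gcd) gives the Bezout coefficients s = 40, t = -97.
Result: 308 · (40) + 127 · (-97) = 1.

gcd(308, 127) = 1; s = 40, t = -97 (check: 308·40 + 127·(-97) = 1).


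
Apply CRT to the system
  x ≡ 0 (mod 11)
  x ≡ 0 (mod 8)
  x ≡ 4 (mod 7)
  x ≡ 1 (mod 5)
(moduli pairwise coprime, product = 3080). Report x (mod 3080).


Product of moduli M = 11 · 8 · 7 · 5 = 3080.
Merge one congruence at a time:
  Start: x ≡ 0 (mod 11).
  Combine with x ≡ 0 (mod 8); new modulus lcm = 88.
    Write x = 0 + 11·t and substitute into x ≡ 0 (mod 8): 11·t ≡ 0 − 0 = 0 (mod 8).
    Reduce coefficients mod 8: 3·t ≡ 0 (mod 8).
    The inverse of 3 mod 8 is 3 (since 3·3 = 9 = 1·8 + 1), so t ≡ 3·0 = 0 ≡ 0 (mod 8).
    Then x = 0 + 11·0 = 0, valid modulo lcm(11, 8) = 88: x ≡ 0 (mod 88).
  Combine with x ≡ 4 (mod 7); new modulus lcm = 616.
    Write x = 0 + 88·t and substitute into x ≡ 4 (mod 7): 88·t ≡ 4 − 0 = 4 (mod 7).
    Reduce coefficients mod 7: 4·t ≡ 4 (mod 7).
    The inverse of 4 mod 7 is 2 (since 4·2 = 8 = 1·7 + 1), so t ≡ 2·4 = 8 ≡ 1 (mod 7).
    Then x = 0 + 88·1 = 88, valid modulo lcm(88, 7) = 616: x ≡ 88 (mod 616).
  Combine with x ≡ 1 (mod 5); new modulus lcm = 3080.
    Write x = 88 + 616·t and substitute into x ≡ 1 (mod 5): 616·t ≡ 1 − 88 = -87 (mod 5).
    Reduce coefficients mod 5: 1·t ≡ 3 (mod 5).
    So t ≡ 3 (mod 5).
    Then x = 88 + 616·3 = 1936, valid modulo lcm(616, 5) = 3080: x ≡ 1936 (mod 3080).
Verify against each original: 1936 mod 11 = 0, 1936 mod 8 = 0, 1936 mod 7 = 4, 1936 mod 5 = 1.

x ≡ 1936 (mod 3080).


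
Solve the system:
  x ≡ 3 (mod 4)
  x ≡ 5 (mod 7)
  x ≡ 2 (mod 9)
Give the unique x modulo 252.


Moduli 4, 7, 9 are pairwise coprime; by CRT there is a unique solution modulo M = 4 · 7 · 9 = 252.
Solve pairwise, accumulating the modulus:
  Start with x ≡ 3 (mod 4).
  Combine with x ≡ 5 (mod 7): since gcd(4, 7) = 1, we get a unique residue mod 28.
    Write x = 3 + 4·t and substitute into x ≡ 5 (mod 7): 4·t ≡ 5 − 3 = 2 (mod 7).
    The inverse of 4 mod 7 is 2 (since 4·2 = 8 = 1·7 + 1), so t ≡ 2·2 = 4 ≡ 4 (mod 7).
    Then x = 3 + 4·4 = 19, valid modulo lcm(4, 7) = 28: x ≡ 19 (mod 28).
  Combine with x ≡ 2 (mod 9): since gcd(28, 9) = 1, we get a unique residue mod 252.
    Write x = 19 + 28·t and substitute into x ≡ 2 (mod 9): 28·t ≡ 2 − 19 = -17 (mod 9).
    Reduce coefficients mod 9: 1·t ≡ 1 (mod 9).
    So t ≡ 1 (mod 9).
    Then x = 19 + 28·1 = 47, valid modulo lcm(28, 9) = 252: x ≡ 47 (mod 252).
Verify: 47 mod 4 = 3 ✓, 47 mod 7 = 5 ✓, 47 mod 9 = 2 ✓.

x ≡ 47 (mod 252).


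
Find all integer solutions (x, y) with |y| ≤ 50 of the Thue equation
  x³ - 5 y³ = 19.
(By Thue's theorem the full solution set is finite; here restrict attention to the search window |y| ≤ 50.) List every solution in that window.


The equation is x³ - 5y³ = 19. For fixed y, x³ = 5·y³ + 19, so a solution requires the RHS to be a perfect cube.
Strategy: iterate y from -50 to 50, compute RHS = 5·y³ + 19, and check whether it is a (positive or negative) perfect cube.
Check small values of y:
  y = 0: RHS = 19 is not a perfect cube.
  y = 1: RHS = 24 is not a perfect cube.
  y = -1: RHS = 14 is not a perfect cube.
  y = 2: RHS = 59 is not a perfect cube.
  y = -2: RHS = -21 is not a perfect cube.
  y = 3: RHS = 154 is not a perfect cube.
  y = -3: RHS = -116 is not a perfect cube.
Continuing the search up to |y| = 50 finds no solutions either.
No (x, y) in the scanned range satisfies the equation.

No integer solutions with |y| ≤ 50.


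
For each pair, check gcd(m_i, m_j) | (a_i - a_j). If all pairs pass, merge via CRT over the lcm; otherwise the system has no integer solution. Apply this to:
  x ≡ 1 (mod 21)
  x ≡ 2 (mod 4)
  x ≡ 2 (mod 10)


Moduli 21, 4, 10 are not pairwise coprime, so CRT works modulo lcm(m_i) when all pairwise compatibility conditions hold.
Pairwise compatibility: gcd(m_i, m_j) must divide a_i - a_j for every pair.
Merge one congruence at a time:
  Start: x ≡ 1 (mod 21).
  Combine with x ≡ 2 (mod 4): gcd(21, 4) = 1; 2 - 1 = 1, which IS divisible by 1, so compatible.
    Write x = 1 + 21·t and substitute into x ≡ 2 (mod 4): 21·t ≡ 2 − 1 = 1 (mod 4).
    Reduce coefficients mod 4: 1·t ≡ 1 (mod 4).
    So t ≡ 1 (mod 4).
    Then x = 1 + 21·1 = 22, valid modulo lcm(21, 4) = 84: x ≡ 22 (mod 84).
  Combine with x ≡ 2 (mod 10): gcd(84, 10) = 2; 2 - 22 = -20, which IS divisible by 2, so compatible.
    Write x = 22 + 84·t and substitute into x ≡ 2 (mod 10): 84·t ≡ 2 − 22 = -20 (mod 10).
    Divide the congruence (and modulus) by g = 2: 42·t ≡ -10 (mod 5).
    Reduce coefficients mod 5: 2·t ≡ 0 (mod 5).
    The inverse of 2 mod 5 is 3 (since 2·3 = 6 = 1·5 + 1), so t ≡ 3·0 = 0 ≡ 0 (mod 5).
    Then x = 22 + 84·0 = 22, valid modulo lcm(84, 10) = 420: x ≡ 22 (mod 420).
Verify: 22 mod 21 = 1, 22 mod 4 = 2, 22 mod 10 = 2.

x ≡ 22 (mod 420).


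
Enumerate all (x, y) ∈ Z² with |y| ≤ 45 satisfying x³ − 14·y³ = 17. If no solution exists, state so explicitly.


The equation is x³ - 14y³ = 17. For fixed y, x³ = 14·y³ + 17, so a solution requires the RHS to be a perfect cube.
Strategy: iterate y from -45 to 45, compute RHS = 14·y³ + 17, and check whether it is a (positive or negative) perfect cube.
Check small values of y:
  y = 0: RHS = 17 is not a perfect cube.
  y = 1: RHS = 31 is not a perfect cube.
  y = -1: RHS = 3 is not a perfect cube.
  y = 2: RHS = 129 is not a perfect cube.
  y = -2: RHS = -95 is not a perfect cube.
  y = 3: RHS = 395 is not a perfect cube.
  y = -3: RHS = -361 is not a perfect cube.
Continuing the search up to |y| = 45 finds no solutions either.
No (x, y) in the scanned range satisfies the equation.

No integer solutions with |y| ≤ 45.


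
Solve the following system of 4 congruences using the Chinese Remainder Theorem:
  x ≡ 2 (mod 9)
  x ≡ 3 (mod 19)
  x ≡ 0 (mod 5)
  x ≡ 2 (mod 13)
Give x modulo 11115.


Product of moduli M = 9 · 19 · 5 · 13 = 11115.
Merge one congruence at a time:
  Start: x ≡ 2 (mod 9).
  Combine with x ≡ 3 (mod 19); new modulus lcm = 171.
    Write x = 2 + 9·t and substitute into x ≡ 3 (mod 19): 9·t ≡ 3 − 2 = 1 (mod 19).
    The inverse of 9 mod 19 is 17 (since 9·17 = 153 = 8·19 + 1), so t ≡ 17·1 = 17 ≡ 17 (mod 19).
    Then x = 2 + 9·17 = 155, valid modulo lcm(9, 19) = 171: x ≡ 155 (mod 171).
  Combine with x ≡ 0 (mod 5); new modulus lcm = 855.
    Write x = 155 + 171·t and substitute into x ≡ 0 (mod 5): 171·t ≡ 0 − 155 = -155 (mod 5).
    Reduce coefficients mod 5: 1·t ≡ 0 (mod 5).
    So t ≡ 0 (mod 5).
    Then x = 155 + 171·0 = 155, valid modulo lcm(171, 5) = 855: x ≡ 155 (mod 855).
  Combine with x ≡ 2 (mod 13); new modulus lcm = 11115.
    Write x = 155 + 855·t and substitute into x ≡ 2 (mod 13): 855·t ≡ 2 − 155 = -153 (mod 13).
    Reduce coefficients mod 13: 10·t ≡ 3 (mod 13).
    The inverse of 10 mod 13 is 4 (since 10·4 = 40 = 3·13 + 1), so t ≡ 4·3 = 12 ≡ 12 (mod 13).
    Then x = 155 + 855·12 = 10415, valid modulo lcm(855, 13) = 11115: x ≡ 10415 (mod 11115).
Verify against each original: 10415 mod 9 = 2, 10415 mod 19 = 3, 10415 mod 5 = 0, 10415 mod 13 = 2.

x ≡ 10415 (mod 11115).


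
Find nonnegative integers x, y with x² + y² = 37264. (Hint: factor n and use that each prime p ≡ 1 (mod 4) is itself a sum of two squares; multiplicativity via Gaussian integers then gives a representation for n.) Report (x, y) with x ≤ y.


Step 1: Factor n = 37264 = 2^4 · 17 · 137.
Step 2: Check the mod-4 condition on each prime factor: 2 = 2 (special); 17 ≡ 1 (mod 4), exponent 1; 137 ≡ 1 (mod 4), exponent 1.
All primes ≡ 3 (mod 4) appear to even exponent (or don't appear), so by the two-squares theorem n IS expressible as a sum of two squares.
Step 3: Build a representation. Group n = k² · m with k = 4 and m = 17 · 137 = 2329 (a product of primes ≡ 1 (mod 4)); a representation of m scales to one of n via (k·x)² + (k·y)² = k²(x² + y²). Each prime p ≡ 1 (mod 4) is itself a sum of two squares; find a² by testing p − a² for a perfect square:
  17: 17 − 1² = 16 = 4² ⇒ 17 = 1² + 4².
  137: 137 − 1² = 136, 137 − 2² = 133, 137 − 3² = 128, 137 − 4² = 121 = 11² ⇒ 137 = 4² + 11².
  Combine using the Brahmagupta–Fibonacci identity (a² + b²)(c² + d²) = (ac − bd)² + (ad + bc)² = (ac + bd)² + (ad − bc)²:
  17 · 137 = 2329: from (1² + 4²)(4² + 11²), take (1·4 − 4·11, 1·11 + 4·4) = (4 − 44, 11 + 16) = (-40, 27); dropping signs (only squares matter) gives (40, 27); check 40² + 27² = 1600 + 729 = 2329 ✓.
  Scale by k = 4: (4·40, 4·27) = (160, 108).
Step 4: Order so x ≤ y and verify: 108² + 160² = 11664 + 25600 = 37264 = n. ✓

n = 37264 = 108² + 160² (one valid representation with x ≤ y).
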